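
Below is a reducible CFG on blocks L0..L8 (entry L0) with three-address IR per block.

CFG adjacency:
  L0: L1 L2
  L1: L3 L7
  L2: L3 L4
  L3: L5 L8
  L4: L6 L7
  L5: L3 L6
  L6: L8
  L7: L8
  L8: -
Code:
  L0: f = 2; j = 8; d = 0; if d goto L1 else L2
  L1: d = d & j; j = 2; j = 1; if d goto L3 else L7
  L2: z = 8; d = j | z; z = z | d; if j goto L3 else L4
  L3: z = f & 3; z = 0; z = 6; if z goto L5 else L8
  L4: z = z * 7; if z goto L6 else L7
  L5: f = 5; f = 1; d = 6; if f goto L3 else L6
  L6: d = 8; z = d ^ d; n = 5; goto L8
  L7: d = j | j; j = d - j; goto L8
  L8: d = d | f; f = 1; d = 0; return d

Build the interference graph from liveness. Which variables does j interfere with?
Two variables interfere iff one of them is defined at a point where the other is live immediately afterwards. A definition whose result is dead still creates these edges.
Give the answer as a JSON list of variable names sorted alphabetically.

Answer: ["d", "f", "z"]

Analysis:
Block summaries:
  L0: {d,f,j} / ∅
  L1: {d,j} / {d,j}
  L2: {d,z} / {j}
  L3: {z} / {f}
  L4: {z} / {z}
  L5: {d,f} / ∅
  L6: {d,n,z} / ∅
  L7: {d,j} / {j}
  L8: {d,f} / {d,f}

Live sets:
  L0: in=∅ out={d,f,j}
  L1: in={d,f,j} out={d,f,j}
  L2: in={f,j} out={d,f,j,z}
  L3: in={d,f} out={d,f}
  L4: in={f,j,z} out={f,j}
  L5: in=∅ out={d,f}
  L6: in={f} out={d,f}
  L7: in={f,j} out={d,f}
  L8: in={d,f} out=∅

Conflict graph:
  d: {f,j,n,z}
  f: {d,j,n,z}
  j: {d,f,z}
  n: {d,f}
  z: {d,f,j}

N(j) = ["d", "f", "z"]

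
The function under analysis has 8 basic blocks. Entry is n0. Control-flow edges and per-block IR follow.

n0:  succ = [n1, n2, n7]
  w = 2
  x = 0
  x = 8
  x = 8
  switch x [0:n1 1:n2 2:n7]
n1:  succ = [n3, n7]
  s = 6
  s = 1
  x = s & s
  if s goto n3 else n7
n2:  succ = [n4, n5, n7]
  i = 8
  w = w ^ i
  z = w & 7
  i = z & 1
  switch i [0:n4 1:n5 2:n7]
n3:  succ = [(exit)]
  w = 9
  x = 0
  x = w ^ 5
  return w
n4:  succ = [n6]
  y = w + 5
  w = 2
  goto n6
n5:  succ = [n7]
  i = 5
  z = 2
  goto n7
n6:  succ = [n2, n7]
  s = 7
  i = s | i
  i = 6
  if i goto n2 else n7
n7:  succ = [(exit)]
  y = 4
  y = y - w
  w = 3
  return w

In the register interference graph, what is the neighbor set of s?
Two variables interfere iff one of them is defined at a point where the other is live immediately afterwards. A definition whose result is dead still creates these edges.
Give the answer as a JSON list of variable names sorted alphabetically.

Answer: ["i", "w", "x"]

Analysis:
Per-block:
  n0 def {w,x} use ∅
  n1 def {s,x} use ∅
  n2 def {i,w,z} use {w}
  n3 def {w,x} use ∅
  n4 def {w,y} use {w}
  n5 def {i,z} use ∅
  n6 def {i,s} use {i}
  n7 def {w,y} use {w}

Live sets:
  n0: in=∅ out={w}
  n1: in={w} out={w}
  n2: in={w} out={i,w}
  n3: in=∅ out=∅
  n4: in={i,w} out={i,w}
  n5: in={w} out={w}
  n6: in={i,w} out={w}
  n7: in={w} out=∅

Interfere edges:
  i↔{s,w,y}
  s↔{i,w,x}
  w↔{i,s,x,y,z}
  x↔{s,w}
  y↔{i,w}
  z↔{w}

N(s) = ["i", "w", "x"]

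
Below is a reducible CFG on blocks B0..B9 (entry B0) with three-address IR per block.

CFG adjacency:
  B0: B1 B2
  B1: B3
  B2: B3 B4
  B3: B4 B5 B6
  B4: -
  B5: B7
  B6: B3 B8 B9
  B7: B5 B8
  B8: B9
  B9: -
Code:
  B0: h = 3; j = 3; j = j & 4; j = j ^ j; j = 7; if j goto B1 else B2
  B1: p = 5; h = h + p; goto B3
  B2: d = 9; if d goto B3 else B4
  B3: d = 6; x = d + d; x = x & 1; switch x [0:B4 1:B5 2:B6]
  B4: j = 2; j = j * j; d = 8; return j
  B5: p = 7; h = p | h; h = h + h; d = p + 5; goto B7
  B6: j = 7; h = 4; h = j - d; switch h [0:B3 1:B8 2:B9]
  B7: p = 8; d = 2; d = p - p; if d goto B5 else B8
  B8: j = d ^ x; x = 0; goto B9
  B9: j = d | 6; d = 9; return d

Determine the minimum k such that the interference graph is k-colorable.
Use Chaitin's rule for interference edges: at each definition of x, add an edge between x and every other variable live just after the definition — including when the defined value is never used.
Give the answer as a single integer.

Answer: 4

Working:
Block summaries:
  B0: {h,j} / ∅
  B1: {h,p} / {h}
  B2: {d} / ∅
  B3: {d,x} / ∅
  B4: {d,j} / ∅
  B5: {d,h,p} / {h}
  B6: {h,j} / {d}
  B7: {d,p} / ∅
  B8: {j,x} / {d,x}
  B9: {d,j} / {d}

Live sets:
  B0 li=∅ lo={h}
  B1 li={h} lo={h}
  B2 li={h} lo={h}
  B3 li={h} lo={d,h,x}
  B4 li=∅ lo=∅
  B5 li={h,x} lo={h,x}
  B6 li={d,x} lo={d,h,x}
  B7 li={h,x} lo={d,h,x}
  B8 li={d,x} lo={d}
  B9 li={d} lo=∅

Interfere edges:
  d: {h,j,p,x}
  h: {d,j,p,x}
  j: {d,h,x}
  p: {d,h,x}
  x: {d,h,j,p}

Colouring:
  lower bound: {d,h,j,x} mutually conflict ⇒ χ ≥ 4
  assign d→c0 h→c1 j→c3 p→c3 x→c2 — no edge inside a register ⇒ χ ≤ 4
  χ = 4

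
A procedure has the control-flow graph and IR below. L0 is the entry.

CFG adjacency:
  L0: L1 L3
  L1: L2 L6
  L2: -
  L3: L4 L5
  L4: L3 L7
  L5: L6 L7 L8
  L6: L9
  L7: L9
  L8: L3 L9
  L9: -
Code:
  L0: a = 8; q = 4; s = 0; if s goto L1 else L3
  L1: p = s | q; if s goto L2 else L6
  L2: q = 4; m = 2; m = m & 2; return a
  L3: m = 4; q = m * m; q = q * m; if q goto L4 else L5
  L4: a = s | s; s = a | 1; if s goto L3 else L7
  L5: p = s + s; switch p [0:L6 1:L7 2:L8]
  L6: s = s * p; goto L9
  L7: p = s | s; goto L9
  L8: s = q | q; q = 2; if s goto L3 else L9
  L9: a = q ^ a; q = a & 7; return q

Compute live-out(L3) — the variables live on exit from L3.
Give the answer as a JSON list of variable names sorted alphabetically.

Answer: ["a", "q", "s"]

Working:
def/use:
  L0: def={a,q,s} ue=∅
  L1: def={p} ue={q,s}
  L2: def={m,q} ue={a}
  L3: def={m,q} ue=∅
  L4: def={a,s} ue={s}
  L5: def={p} ue={s}
  L6: def={s} ue={p,s}
  L7: def={p} ue={s}
  L8: def={q,s} ue={q}
  L9: def={a,q} ue={a,q}

Live sets:
  L0: in=∅ out={a,q,s}
  L1: in={a,q,s} out={a,p,q,s}
  L2: in={a} out=∅
  L3: in={a,s} out={a,q,s}
  L4: in={q,s} out={a,q,s}
  L5: in={a,q,s} out={a,p,q,s}
  L6: in={a,p,q,s} out={a,q}
  L7: in={a,q,s} out={a,q}
  L8: in={a,q} out={a,q,s}
  L9: in={a,q} out=∅

live-out(L3) = ["a", "q", "s"]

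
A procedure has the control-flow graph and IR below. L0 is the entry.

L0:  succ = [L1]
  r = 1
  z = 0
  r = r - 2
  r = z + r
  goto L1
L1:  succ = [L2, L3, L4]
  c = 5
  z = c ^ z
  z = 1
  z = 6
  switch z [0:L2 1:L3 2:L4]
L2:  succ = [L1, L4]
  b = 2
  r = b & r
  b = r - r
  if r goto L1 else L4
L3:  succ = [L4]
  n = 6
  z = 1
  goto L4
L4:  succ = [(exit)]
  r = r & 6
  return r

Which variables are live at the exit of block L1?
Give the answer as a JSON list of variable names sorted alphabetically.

Answer: ["r", "z"]

Working:
def/use:
  L0 def {r,z} use ∅
  L1 def {c,z} use {z}
  L2 def {b,r} use {r}
  L3 def {n,z} use ∅
  L4 def {r} use {r}

Backward fixpoint:
  live L0: ∅→{r,z}
  live L1: {r,z}→{r,z}
  live L2: {r,z}→{r,z}
  live L3: {r}→{r}
  live L4: {r}→∅

live-out(L1) = ["r", "z"]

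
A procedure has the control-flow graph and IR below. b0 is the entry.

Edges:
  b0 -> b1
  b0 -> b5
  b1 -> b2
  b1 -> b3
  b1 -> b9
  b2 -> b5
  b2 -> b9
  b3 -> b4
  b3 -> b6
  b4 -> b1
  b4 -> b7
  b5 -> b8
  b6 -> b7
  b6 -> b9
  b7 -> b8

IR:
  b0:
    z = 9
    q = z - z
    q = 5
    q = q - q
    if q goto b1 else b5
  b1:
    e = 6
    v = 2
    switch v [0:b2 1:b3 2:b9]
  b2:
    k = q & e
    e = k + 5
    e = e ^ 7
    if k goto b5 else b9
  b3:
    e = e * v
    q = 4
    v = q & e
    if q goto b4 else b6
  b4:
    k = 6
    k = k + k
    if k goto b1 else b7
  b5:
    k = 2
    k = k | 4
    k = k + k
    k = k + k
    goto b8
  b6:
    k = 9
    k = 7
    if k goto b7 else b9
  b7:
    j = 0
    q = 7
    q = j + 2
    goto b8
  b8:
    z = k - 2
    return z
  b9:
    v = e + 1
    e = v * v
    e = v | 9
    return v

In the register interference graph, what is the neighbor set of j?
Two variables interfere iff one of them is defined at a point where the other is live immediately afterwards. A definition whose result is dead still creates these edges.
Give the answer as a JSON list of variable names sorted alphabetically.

Per-block:
  b0: def={q,z} ue=∅
  b1: def={e,v} ue=∅
  b2: def={e,k} ue={e,q}
  b3: def={e,q,v} ue={e,v}
  b4: def={k} ue=∅
  b5: def={k} ue=∅
  b6: def={k} ue=∅
  b7: def={j,q} ue=∅
  b8: def={z} ue={k}
  b9: def={e,v} ue={e}

Backward fixpoint:
  b0: in=∅ out={q}
  b1: in={q} out={e,q,v}
  b2: in={e,q} out={e}
  b3: in={e,v} out={e,q}
  b4: in={q} out={k,q}
  b5: in=∅ out={k}
  b6: in={e} out={e,k}
  b7: in={k} out={k}
  b8: in={k} out=∅
  b9: in={e} out=∅

Interfere edges:
  e: {k,q,v}
  j: {k,q}
  k: {e,j,q}
  q: {e,j,k,v}
  v: {e,q}
  z: ∅

N(j) = ["k", "q"]

Answer: ["k", "q"]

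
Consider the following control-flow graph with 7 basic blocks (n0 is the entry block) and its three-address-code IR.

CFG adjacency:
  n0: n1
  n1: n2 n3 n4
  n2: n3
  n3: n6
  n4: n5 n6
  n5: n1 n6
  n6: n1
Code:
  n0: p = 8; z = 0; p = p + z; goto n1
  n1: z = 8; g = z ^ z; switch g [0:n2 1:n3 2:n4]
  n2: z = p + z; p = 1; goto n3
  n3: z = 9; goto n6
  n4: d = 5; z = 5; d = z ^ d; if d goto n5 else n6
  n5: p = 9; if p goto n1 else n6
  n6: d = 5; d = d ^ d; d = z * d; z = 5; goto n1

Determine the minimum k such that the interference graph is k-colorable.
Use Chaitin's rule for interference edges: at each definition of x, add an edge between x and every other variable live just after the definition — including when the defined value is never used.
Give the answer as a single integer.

def/use:
  n0 def {p,z} use ∅
  n1 def {g,z} use ∅
  n2 def {p,z} use {p,z}
  n3 def {z} use ∅
  n4 def {d,z} use ∅
  n5 def {p} use ∅
  n6 def {d,z} use {z}

Live sets:
  live n0: ∅→{p}
  live n1: {p}→{p,z}
  live n2: {p,z}→{p}
  live n3: {p}→{p,z}
  live n4: {p}→{p,z}
  live n5: {z}→{p,z}
  live n6: {p,z}→{p}

Interference:
  d: {p,z}
  g: {p,z}
  p: {d,g,z}
  z: {d,g,p}

Colouring:
  clique {d,p,z} ⇒ need ≥ 3
  assign d→R2 g→R2 p→R0 z→R1 — no edge inside a register ⇒ χ ≤ 3
  χ = 3

Answer: 3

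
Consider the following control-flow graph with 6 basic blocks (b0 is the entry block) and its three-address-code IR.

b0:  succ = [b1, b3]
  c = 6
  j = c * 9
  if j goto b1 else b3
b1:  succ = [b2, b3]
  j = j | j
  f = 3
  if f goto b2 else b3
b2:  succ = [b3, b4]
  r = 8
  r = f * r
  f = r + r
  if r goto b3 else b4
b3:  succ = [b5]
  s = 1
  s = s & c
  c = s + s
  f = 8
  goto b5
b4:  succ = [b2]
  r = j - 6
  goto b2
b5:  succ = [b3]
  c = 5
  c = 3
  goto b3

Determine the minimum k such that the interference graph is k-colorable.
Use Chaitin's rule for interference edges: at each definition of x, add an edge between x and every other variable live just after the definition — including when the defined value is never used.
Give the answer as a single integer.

Answer: 4

Derivation:
def/use:
  b0: {c,j} / ∅
  b1: {f,j} / {j}
  b2: {f,r} / {f}
  b3: {c,f,s} / {c}
  b4: {r} / {j}
  b5: {c} / ∅

Liveness:
  live b0: ∅→{c,j}
  live b1: {c,j}→{c,f,j}
  live b2: {c,f,j}→{c,f,j}
  live b3: {c}→∅
  live b4: {c,f,j}→{c,f,j}
  live b5: ∅→{c}

Conflict graph:
  c↔{f,j,r,s}
  f↔{c,j,r}
  j↔{c,f,r}
  r↔{c,f,j}
  s↔{c}

Colouring:
  lower bound: {c,f,j,r} mutually conflict ⇒ χ ≥ 4
  assign c→c0 f→c1 j→c2 r→c3 s→c1 — no edge inside a register ⇒ χ ≤ 4
  χ = 4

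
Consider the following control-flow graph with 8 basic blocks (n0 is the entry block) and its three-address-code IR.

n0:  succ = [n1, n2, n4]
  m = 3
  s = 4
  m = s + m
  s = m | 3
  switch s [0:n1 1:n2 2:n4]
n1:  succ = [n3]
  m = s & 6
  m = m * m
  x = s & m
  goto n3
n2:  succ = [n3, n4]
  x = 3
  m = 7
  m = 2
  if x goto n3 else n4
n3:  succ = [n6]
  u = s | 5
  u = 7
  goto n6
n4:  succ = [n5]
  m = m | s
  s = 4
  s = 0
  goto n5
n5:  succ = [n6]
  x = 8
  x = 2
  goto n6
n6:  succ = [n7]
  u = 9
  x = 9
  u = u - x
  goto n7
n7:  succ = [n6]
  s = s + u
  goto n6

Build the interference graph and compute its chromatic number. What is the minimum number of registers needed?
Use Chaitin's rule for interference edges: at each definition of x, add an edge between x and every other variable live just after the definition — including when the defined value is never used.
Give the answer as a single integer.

def/use:
  n0 def {m,s} use ∅
  n1 def {m,x} use {s}
  n2 def {m,x} use ∅
  n3 def {u} use {s}
  n4 def {m,s} use {m,s}
  n5 def {x} use ∅
  n6 def {u,x} use ∅
  n7 def {s} use {s,u}

Liveness:
  live n0: ∅→{m,s}
  live n1: {s}→{s}
  live n2: {s}→{m,s}
  live n3: {s}→{s}
  live n4: {m,s}→{s}
  live n5: {s}→{s}
  live n6: {s}→{s,u}
  live n7: {s,u}→{s}

Interference:
  m: {s,x}
  s: {m,u,x}
  u: {s,x}
  x: {m,s,u}

Registers:
  lower bound: {m,s,x} mutually conflict ⇒ χ ≥ 3
  assign m→r2 s→r0 u→r2 x→r1 — no edge inside a register ⇒ χ ≤ 3
  χ = 3

Answer: 3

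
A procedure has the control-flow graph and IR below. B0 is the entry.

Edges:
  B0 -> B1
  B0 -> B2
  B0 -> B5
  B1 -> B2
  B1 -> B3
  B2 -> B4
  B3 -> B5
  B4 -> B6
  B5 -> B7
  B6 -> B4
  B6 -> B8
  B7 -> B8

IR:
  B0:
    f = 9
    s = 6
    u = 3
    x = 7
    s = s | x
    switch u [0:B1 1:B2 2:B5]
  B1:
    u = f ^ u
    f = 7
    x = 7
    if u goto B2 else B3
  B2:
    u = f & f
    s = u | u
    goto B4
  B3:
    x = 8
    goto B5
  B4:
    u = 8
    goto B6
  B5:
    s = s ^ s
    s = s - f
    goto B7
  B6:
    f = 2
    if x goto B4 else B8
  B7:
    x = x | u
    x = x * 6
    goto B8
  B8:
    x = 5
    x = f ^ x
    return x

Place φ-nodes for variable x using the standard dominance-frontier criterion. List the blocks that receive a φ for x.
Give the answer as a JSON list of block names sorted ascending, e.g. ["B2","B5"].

Answer: ["B2", "B5", "B8"]

Working:
idom tree: B1←B0 B2←B0 B3←B1 B4←B2 B5←B0 B6←B4 B7←B5 B8←B0
Dom∩ at merges:
  B2: preds {B0,B1}: {B0} ∩ {B0,B1} = {B0}; idom=B0
  B4: preds {B2,B6}: {B0,B2} ∩ {B0,B2,B4,B6} = {B0,B2}; idom=B2
  B5: preds {B0,B3}: {B0} ∩ {B0,B1,B3} = {B0}; idom=B0
  B8: preds {B6,B7}: {B0,B2,B4,B6} ∩ {B0,B5,B7} = {B0}; idom=B0

Frontier:
  join B2 pred B0: · stop@B0
  join B2 pred B1: B1 stop@B0
  join B4 pred B2: · stop@B2
  join B4 pred B6: B6→B4 stop@B2
  join B5 pred B0: · stop@B0
  join B5 pred B3: B3→B1 stop@B0
  join B8 pred B6: B6→B4→B2 stop@B0
  join B8 pred B7: B7→B5 stop@B0
  B0 → ∅
  B1 → {B2,B5}
  B2 → {B8}
  B3 → {B5}
  B4 → {B4,B8}
  B5 → {B8}
  B6 → {B4,B8}
  B7 → {B8}
  B8 → ∅

φ for x: defs {B0,B1,B3,B7,B8}
  DF⁺ = {B2,B5,B8}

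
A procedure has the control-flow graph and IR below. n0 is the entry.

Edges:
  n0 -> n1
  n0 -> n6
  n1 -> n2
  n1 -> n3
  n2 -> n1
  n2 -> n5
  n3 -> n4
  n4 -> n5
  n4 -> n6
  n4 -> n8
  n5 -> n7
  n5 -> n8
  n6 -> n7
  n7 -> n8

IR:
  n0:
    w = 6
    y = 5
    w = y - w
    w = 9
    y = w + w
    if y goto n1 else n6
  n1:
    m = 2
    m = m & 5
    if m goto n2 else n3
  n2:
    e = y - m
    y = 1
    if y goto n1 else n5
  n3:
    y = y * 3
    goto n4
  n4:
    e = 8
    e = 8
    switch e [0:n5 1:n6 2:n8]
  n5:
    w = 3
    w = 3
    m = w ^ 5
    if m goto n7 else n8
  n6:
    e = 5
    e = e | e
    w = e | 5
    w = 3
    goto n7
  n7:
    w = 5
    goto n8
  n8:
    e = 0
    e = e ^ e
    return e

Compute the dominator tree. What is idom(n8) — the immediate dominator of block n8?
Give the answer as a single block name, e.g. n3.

Answer: n0

Derivation:
idom tree: n1←n0 n2←n1 n3←n1 n4←n3 n5←n1 n6←n0 n7←n0 n8←n0
Join-block Dom:
  n1: preds {n0,n2}: {n0} ∩ {n0,n1,n2} = {n0}; idom=n0
  n5: preds {n2,n4}: {n0,n1,n2} ∩ {n0,n1,n3,n4} = {n0,n1}; idom=n1
  n6: preds {n0,n4}: {n0} ∩ {n0,n1,n3,n4} = {n0}; idom=n0
  n7: preds {n5,n6}: {n0,n1,n5} ∩ {n0,n6} = {n0}; idom=n0
  n8: preds {n4,n5,n7}: {n0,n1,n3,n4} ∩ {n0,n1,n5} ∩ {n0,n7} = {n0}; idom=n0

idom(n8) = n0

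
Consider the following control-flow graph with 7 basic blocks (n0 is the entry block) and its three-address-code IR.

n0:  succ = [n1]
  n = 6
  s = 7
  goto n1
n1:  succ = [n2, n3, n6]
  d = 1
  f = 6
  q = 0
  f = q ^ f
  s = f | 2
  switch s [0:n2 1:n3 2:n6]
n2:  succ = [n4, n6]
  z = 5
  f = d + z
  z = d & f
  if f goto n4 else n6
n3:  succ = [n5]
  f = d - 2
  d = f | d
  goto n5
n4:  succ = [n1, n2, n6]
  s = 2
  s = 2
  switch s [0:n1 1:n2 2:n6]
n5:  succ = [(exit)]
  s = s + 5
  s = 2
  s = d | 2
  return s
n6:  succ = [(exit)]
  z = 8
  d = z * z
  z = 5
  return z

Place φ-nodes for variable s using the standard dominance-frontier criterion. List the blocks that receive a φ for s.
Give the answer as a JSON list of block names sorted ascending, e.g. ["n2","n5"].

Answer: ["n1", "n2", "n6"]

Derivation:
idom tree: n1←n0 n2←n1 n3←n1 n4←n2 n5←n3 n6←n1
Dom∩ at merges:
  n1: preds {n0,n4}: {n0} ∩ {n0,n1,n2,n4} = {n0}; idom=n0
  n2: preds {n1,n4}: {n0,n1} ∩ {n0,n1,n2,n4} = {n0,n1}; idom=n1
  n6: preds {n1,n2,n4}: {n0,n1} ∩ {n0,n1,n2} ∩ {n0,n1,n2,n4} = {n0,n1}; idom=n1

DF walk-up:
  n1←n0: walk · to n0
  n1←n4: walk n4→n2→n1 to n0
  n2←n1: walk · to n1
  n2←n4: walk n4→n2 to n1
  n6←n1: walk · to n1
  n6←n2: walk n2 to n1
  n6←n4: walk n4→n2 to n1
  n0 → ∅
  n1 → {n1}
  n2 → {n1,n2,n6}
  n3 → ∅
  n4 → {n1,n2,n6}
  n5 → ∅
  n6 → ∅

φ for s: defs {n0,n1,n4,n5}
  DF⁺ = {n1,n2,n6}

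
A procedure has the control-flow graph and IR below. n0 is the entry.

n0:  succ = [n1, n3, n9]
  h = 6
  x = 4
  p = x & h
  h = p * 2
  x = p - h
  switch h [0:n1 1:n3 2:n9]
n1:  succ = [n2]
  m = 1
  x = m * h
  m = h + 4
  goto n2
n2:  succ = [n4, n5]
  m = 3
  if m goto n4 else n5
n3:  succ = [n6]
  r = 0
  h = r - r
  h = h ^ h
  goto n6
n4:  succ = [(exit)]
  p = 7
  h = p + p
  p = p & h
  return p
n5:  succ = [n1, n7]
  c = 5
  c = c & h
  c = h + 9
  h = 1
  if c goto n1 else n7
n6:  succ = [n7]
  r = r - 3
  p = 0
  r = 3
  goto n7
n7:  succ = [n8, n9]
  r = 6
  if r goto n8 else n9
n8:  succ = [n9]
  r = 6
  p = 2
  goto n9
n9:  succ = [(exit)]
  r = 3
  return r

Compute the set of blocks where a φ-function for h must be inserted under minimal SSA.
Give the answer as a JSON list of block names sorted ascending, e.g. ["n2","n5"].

idom tree: n1←n0 n2←n1 n3←n0 n4←n2 n5←n2 n6←n3 n7←n0 n8←n7 n9←n0
Join-block Dom:
  n1: preds {n0,n5}: {n0} ∩ {n0,n1,n2,n5} = {n0}; idom=n0
  n7: preds {n5,n6}: {n0,n1,n2,n5} ∩ {n0,n3,n6} = {n0}; idom=n0
  n9: preds {n0,n7,n8}: {n0} ∩ {n0,n7} ∩ {n0,n7,n8} = {n0}; idom=n0

Frontier:
  join n1 pred n0: · stop@n0
  join n1 pred n5: n5→n2→n1 stop@n0
  join n7 pred n5: n5→n2→n1 stop@n0
  join n7 pred n6: n6→n3 stop@n0
  join n9 pred n0: · stop@n0
  join n9 pred n7: n7 stop@n0
  join n9 pred n8: n8→n7 stop@n0
  n0 → ∅
  n1 → {n1,n7}
  n2 → {n1,n7}
  n3 → {n7}
  n4 → ∅
  n5 → {n1,n7}
  n6 → {n7}
  n7 → {n9}
  n8 → {n9}
  n9 → ∅

φ for h: defs {n0,n3,n4,n5}
  DF⁺ = {n1,n7,n9}

Answer: ["n1", "n7", "n9"]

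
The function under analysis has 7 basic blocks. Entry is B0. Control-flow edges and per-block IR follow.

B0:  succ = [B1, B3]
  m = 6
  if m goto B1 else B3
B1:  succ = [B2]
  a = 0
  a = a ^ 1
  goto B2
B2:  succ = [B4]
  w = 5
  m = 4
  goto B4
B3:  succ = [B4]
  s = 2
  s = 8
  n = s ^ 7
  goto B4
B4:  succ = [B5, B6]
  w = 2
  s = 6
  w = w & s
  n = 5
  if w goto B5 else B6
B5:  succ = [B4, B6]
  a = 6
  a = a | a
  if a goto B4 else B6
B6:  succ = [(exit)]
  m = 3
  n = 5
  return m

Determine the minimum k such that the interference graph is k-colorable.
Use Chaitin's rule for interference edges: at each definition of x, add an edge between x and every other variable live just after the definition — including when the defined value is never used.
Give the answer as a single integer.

Answer: 2

Derivation:
Block summaries:
  B0: {m} / ∅
  B1: {a} / ∅
  B2: {m,w} / ∅
  B3: {n,s} / ∅
  B4: {n,s,w} / ∅
  B5: {a} / ∅
  B6: {m,n} / ∅

Backward fixpoint:
  B0 li=∅ lo=∅
  B1 li=∅ lo=∅
  B2 li=∅ lo=∅
  B3 li=∅ lo=∅
  B4 li=∅ lo=∅
  B5 li=∅ lo=∅
  B6 li=∅ lo=∅

Interference:
  a: ∅
  m: {n}
  n: {m,w}
  s: {w}
  w: {n,s}

Registers:
  {m,n} pairwise interfere (2-clique) ⇒ χ ≥ 2
  2-colouring: r0={a,n,s}  r1={m,w}
  χ = 2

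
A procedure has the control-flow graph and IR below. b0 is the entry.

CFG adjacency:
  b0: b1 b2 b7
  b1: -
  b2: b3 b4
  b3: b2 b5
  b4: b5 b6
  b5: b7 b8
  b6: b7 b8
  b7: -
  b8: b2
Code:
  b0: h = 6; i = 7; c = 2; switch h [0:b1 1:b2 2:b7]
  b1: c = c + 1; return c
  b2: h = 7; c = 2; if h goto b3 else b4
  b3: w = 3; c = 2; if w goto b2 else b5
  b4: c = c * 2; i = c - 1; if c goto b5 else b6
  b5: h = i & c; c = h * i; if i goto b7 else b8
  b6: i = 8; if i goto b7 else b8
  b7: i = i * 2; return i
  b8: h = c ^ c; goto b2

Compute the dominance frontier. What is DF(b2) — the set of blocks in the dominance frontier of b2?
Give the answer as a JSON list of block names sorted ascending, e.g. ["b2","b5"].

idom tree: b1←b0 b2←b0 b3←b2 b4←b2 b5←b2 b6←b4 b7←b0 b8←b2
Dom at joins:
  b2: preds {b0,b3,b8}: {b0} ∩ {b0,b2,b3} ∩ {b0,b2,b8} = {b0}; idom=b0
  b5: preds {b3,b4}: {b0,b2,b3} ∩ {b0,b2,b4} = {b0,b2}; idom=b2
  b7: preds {b0,b5,b6}: {b0} ∩ {b0,b2,b5} ∩ {b0,b2,b4,b6} = {b0}; idom=b0
  b8: preds {b5,b6}: {b0,b2,b5} ∩ {b0,b2,b4,b6} = {b0,b2}; idom=b2

DF walk-up:
  b2←b0: walk · to b0
  b2←b3: walk b3→b2 to b0
  b2←b8: walk b8→b2 to b0
  b5←b3: walk b3 to b2
  b5←b4: walk b4 to b2
  b7←b0: walk · to b0
  b7←b5: walk b5→b2 to b0
  b7←b6: walk b6→b4→b2 to b0
  b8←b5: walk b5 to b2
  b8←b6: walk b6→b4 to b2
  b0 → ∅
  b1 → ∅
  b2 → {b2,b7}
  b3 → {b2,b5}
  b4 → {b5,b7,b8}
  b5 → {b7,b8}
  b6 → {b7,b8}
  b7 → ∅
  b8 → {b2}

DF(b2) = ["b2", "b7"]

Answer: ["b2", "b7"]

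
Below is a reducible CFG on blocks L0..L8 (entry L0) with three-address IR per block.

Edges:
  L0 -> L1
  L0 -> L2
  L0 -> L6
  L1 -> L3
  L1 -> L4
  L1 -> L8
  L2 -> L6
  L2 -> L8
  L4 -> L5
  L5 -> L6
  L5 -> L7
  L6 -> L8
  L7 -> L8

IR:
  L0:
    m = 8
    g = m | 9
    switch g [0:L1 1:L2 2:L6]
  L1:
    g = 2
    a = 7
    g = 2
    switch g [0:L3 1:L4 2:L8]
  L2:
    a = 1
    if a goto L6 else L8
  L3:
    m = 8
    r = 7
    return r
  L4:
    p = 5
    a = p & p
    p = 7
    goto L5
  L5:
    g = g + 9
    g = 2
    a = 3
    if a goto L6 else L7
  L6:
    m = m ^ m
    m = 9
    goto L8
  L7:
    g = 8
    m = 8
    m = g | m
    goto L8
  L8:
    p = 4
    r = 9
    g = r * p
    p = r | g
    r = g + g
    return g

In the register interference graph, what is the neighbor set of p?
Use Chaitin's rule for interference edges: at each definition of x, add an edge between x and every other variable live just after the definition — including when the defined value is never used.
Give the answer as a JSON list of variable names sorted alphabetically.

Answer: ["g", "m", "r"]

Analysis:
Block summaries:
  L0: {g,m} / ∅
  L1: {a,g} / ∅
  L2: {a} / ∅
  L3: {m,r} / ∅
  L4: {a,p} / ∅
  L5: {a,g} / {g}
  L6: {m} / {m}
  L7: {g,m} / ∅
  L8: {g,p,r} / ∅

Backward fixpoint:
  live L0: ∅→{m}
  live L1: {m}→{g,m}
  live L2: {m}→{m}
  live L3: ∅→∅
  live L4: {g,m}→{g,m}
  live L5: {g,m}→{m}
  live L6: {m}→∅
  live L7: ∅→∅
  live L8: ∅→∅

Interfere edges:
  a↔{g,m}
  g↔{a,m,p,r}
  m↔{a,g,p}
  p↔{g,m,r}
  r↔{g,p}

N(p) = ["g", "m", "r"]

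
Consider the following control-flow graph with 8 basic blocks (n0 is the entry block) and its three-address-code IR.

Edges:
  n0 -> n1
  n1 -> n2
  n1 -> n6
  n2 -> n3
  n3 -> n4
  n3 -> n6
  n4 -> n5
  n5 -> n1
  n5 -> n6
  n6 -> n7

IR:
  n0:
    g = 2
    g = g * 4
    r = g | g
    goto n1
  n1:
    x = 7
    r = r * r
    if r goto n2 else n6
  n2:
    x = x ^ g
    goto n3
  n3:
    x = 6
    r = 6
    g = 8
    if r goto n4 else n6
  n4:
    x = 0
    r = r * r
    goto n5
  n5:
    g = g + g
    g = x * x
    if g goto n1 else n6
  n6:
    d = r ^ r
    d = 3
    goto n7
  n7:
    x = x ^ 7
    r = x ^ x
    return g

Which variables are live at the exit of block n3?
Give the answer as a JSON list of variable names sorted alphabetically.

Per-block:
  n0 def {g,r} use ∅
  n1 def {r,x} use {r}
  n2 def {x} use {g,x}
  n3 def {g,r,x} use ∅
  n4 def {r,x} use {r}
  n5 def {g} use {g,x}
  n6 def {d} use {r}
  n7 def {r,x} use {g,x}

Liveness:
  n0: in=∅ out={g,r}
  n1: in={g,r} out={g,r,x}
  n2: in={g,x} out=∅
  n3: in=∅ out={g,r,x}
  n4: in={g,r} out={g,r,x}
  n5: in={g,r,x} out={g,r,x}
  n6: in={g,r,x} out={g,x}
  n7: in={g,x} out=∅

live-out(n3) = ["g", "r", "x"]

Answer: ["g", "r", "x"]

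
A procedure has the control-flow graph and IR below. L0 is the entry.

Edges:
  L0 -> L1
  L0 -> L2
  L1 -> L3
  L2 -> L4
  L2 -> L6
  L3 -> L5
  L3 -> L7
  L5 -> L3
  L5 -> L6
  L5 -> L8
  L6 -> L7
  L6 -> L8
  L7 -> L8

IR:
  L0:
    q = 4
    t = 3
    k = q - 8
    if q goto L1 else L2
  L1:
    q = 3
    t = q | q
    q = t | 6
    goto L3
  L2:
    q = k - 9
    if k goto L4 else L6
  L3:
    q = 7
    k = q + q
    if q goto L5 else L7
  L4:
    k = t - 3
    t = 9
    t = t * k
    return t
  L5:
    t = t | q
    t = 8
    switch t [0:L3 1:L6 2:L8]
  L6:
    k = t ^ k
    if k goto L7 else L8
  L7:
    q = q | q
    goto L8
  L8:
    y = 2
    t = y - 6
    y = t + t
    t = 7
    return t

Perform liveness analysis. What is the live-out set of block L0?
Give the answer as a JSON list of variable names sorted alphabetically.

Answer: ["k", "t"]

Working:
def/use:
  L0 def {k,q,t} use ∅
  L1 def {q,t} use ∅
  L2 def {q} use {k}
  L3 def {k,q} use ∅
  L4 def {k,t} use {t}
  L5 def {t} use {q,t}
  L6 def {k} use {k,t}
  L7 def {q} use {q}
  L8 def {t,y} use ∅

Backward fixpoint:
  L0 li=∅ lo={k,t}
  L1 li=∅ lo={t}
  L2 li={k,t} lo={k,q,t}
  L3 li={t} lo={k,q,t}
  L4 li={t} lo=∅
  L5 li={k,q,t} lo={k,q,t}
  L6 li={k,q,t} lo={q}
  L7 li={q} lo=∅
  L8 li=∅ lo=∅

live-out(L0) = ["k", "t"]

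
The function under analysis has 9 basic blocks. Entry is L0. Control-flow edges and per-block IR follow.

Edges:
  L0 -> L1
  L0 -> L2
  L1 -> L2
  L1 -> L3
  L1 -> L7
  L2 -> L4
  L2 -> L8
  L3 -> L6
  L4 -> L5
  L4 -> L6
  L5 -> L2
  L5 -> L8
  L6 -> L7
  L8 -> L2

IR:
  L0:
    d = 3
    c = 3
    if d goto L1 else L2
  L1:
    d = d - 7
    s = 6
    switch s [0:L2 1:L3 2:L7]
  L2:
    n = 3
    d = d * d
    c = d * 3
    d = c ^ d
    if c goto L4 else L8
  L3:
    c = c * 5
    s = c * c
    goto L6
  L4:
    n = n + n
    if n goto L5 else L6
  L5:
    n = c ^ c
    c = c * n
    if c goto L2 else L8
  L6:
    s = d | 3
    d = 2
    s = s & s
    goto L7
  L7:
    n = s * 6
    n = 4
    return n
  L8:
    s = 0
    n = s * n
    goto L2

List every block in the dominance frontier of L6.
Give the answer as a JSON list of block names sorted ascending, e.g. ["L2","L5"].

Answer: ["L7"]

Derivation:
idom tree: L1←L0 L2←L0 L3←L1 L4←L2 L5←L4 L6←L0 L7←L0 L8←L2
Dom∩ at merges:
  L2: preds {L0,L1,L5,L8}: {L0} ∩ {L0,L1} ∩ {L0,L2,L4,L5} ∩ {L0,L2,L8} = {L0}; idom=L0
  L6: preds {L3,L4}: {L0,L1,L3} ∩ {L0,L2,L4} = {L0}; idom=L0
  L7: preds {L1,L6}: {L0,L1} ∩ {L0,L6} = {L0}; idom=L0
  L8: preds {L2,L5}: {L0,L2} ∩ {L0,L2,L4,L5} = {L0,L2}; idom=L2

Frontier:
  L2←L0: walk · to L0
  L2←L1: walk L1 to L0
  L2←L5: walk L5→L4→L2 to L0
  L2←L8: walk L8→L2 to L0
  L6←L3: walk L3→L1 to L0
  L6←L4: walk L4→L2 to L0
  L7←L1: walk L1 to L0
  L7←L6: walk L6 to L0
  L8←L2: walk · to L2
  L8←L5: walk L5→L4 to L2
  DF(L0)=∅
  DF(L1)={L2,L6,L7}
  DF(L2)={L2,L6}
  DF(L3)={L6}
  DF(L4)={L2,L6,L8}
  DF(L5)={L2,L8}
  DF(L6)={L7}
  DF(L7)=∅
  DF(L8)={L2}

DF(L6) = ["L7"]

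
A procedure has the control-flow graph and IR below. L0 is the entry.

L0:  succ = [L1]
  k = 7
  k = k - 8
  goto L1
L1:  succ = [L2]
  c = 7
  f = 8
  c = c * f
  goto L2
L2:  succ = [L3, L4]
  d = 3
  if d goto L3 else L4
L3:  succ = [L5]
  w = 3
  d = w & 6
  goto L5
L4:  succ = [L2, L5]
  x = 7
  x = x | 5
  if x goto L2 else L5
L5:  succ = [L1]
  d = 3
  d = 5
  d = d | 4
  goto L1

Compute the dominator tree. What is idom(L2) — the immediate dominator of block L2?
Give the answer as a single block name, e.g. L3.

idom tree: L1←L0 L2←L1 L3←L2 L4←L2 L5←L2
Dom∩ at merges:
  L1: preds {L0,L5}: {L0} ∩ {L0,L1,L2,L5} = {L0}; idom=L0
  L2: preds {L1,L4}: {L0,L1} ∩ {L0,L1,L2,L4} = {L0,L1}; idom=L1
  L5: preds {L3,L4}: {L0,L1,L2,L3} ∩ {L0,L1,L2,L4} = {L0,L1,L2}; idom=L2

idom(L2) = L1

Answer: L1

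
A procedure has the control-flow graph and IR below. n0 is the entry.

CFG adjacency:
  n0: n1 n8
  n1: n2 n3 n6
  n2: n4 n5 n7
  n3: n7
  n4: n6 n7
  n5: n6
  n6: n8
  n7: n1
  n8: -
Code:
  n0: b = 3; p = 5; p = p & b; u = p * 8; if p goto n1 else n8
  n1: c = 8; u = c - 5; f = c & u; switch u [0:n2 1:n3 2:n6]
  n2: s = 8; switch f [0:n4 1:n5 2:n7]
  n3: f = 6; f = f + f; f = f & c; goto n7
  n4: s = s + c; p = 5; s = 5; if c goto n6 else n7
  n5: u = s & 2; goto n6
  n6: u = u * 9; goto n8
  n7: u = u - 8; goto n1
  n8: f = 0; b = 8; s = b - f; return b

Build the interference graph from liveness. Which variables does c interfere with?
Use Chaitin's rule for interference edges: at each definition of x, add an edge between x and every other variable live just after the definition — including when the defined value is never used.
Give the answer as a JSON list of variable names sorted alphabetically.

Per-block:
  n0 def {b,p,u} use ∅
  n1 def {c,f,u} use ∅
  n2 def {s} use {f}
  n3 def {f} use {c}
  n4 def {p,s} use {c,s}
  n5 def {u} use {s}
  n6 def {u} use {u}
  n7 def {u} use {u}
  n8 def {b,f,s} use ∅

Live sets:
  n0 li=∅ lo=∅
  n1 li=∅ lo={c,f,u}
  n2 li={c,f,u} lo={c,s,u}
  n3 li={c,u} lo={u}
  n4 li={c,s,u} lo={u}
  n5 li={s} lo={u}
  n6 li={u} lo=∅
  n7 li={u} lo=∅
  n8 li=∅ lo=∅

Interfere edges:
  b: {f,p,s}
  c: {f,p,s,u}
  f: {b,c,s,u}
  p: {b,c,u}
  s: {b,c,f,u}
  u: {c,f,p,s}

N(c) = ["f", "p", "s", "u"]

Answer: ["f", "p", "s", "u"]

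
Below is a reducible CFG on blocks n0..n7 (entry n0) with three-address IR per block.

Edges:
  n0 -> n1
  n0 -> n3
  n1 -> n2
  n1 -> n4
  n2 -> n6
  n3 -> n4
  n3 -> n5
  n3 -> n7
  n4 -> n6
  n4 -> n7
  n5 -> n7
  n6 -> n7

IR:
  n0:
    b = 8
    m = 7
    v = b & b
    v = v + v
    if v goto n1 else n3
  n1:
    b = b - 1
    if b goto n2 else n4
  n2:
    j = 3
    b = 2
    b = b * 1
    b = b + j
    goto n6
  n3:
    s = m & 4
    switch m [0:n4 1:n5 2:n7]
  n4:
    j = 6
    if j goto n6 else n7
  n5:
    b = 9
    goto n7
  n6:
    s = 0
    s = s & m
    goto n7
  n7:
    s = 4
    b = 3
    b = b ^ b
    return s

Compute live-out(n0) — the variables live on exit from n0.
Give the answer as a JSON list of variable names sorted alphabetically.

def/use:
  n0: def={b,m,v} ue=∅
  n1: def={b} ue={b}
  n2: def={b,j} ue=∅
  n3: def={s} ue={m}
  n4: def={j} ue=∅
  n5: def={b} ue=∅
  n6: def={s} ue={m}
  n7: def={b,s} ue=∅

Backward fixpoint:
  n0 li=∅ lo={b,m}
  n1 li={b,m} lo={m}
  n2 li={m} lo={m}
  n3 li={m} lo={m}
  n4 li={m} lo={m}
  n5 li=∅ lo=∅
  n6 li={m} lo=∅
  n7 li=∅ lo=∅

live-out(n0) = ["b", "m"]

Answer: ["b", "m"]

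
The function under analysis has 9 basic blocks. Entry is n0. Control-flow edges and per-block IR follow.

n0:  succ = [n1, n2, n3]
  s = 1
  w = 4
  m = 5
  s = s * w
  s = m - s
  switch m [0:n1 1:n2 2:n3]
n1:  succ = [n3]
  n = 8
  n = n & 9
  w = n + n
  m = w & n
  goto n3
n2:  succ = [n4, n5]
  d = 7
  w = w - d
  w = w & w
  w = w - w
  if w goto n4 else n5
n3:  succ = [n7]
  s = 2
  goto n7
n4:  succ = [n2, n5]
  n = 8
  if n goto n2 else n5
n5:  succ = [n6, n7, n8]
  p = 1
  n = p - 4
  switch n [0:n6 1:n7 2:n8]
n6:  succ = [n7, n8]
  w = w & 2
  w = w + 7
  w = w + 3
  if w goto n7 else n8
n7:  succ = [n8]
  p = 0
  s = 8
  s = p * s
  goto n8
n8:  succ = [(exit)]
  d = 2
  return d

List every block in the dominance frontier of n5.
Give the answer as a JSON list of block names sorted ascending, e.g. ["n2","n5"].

idom tree: n1←n0 n2←n0 n3←n0 n4←n2 n5←n2 n6←n5 n7←n0 n8←n0
Join-block Dom:
  n2: preds {n0,n4}: {n0} ∩ {n0,n2,n4} = {n0}; idom=n0
  n3: preds {n0,n1}: {n0} ∩ {n0,n1} = {n0}; idom=n0
  n5: preds {n2,n4}: {n0,n2} ∩ {n0,n2,n4} = {n0,n2}; idom=n2
  n7: preds {n3,n5,n6}: {n0,n3} ∩ {n0,n2,n5} ∩ {n0,n2,n5,n6} = {n0}; idom=n0
  n8: preds {n5,n6,n7}: {n0,n2,n5} ∩ {n0,n2,n5,n6} ∩ {n0,n7} = {n0}; idom=n0

DF derivation:
  n2←n0: walk · to n0
  n2←n4: walk n4→n2 to n0
  n3←n0: walk · to n0
  n3←n1: walk n1 to n0
  n5←n2: walk · to n2
  n5←n4: walk n4 to n2
  n7←n3: walk n3 to n0
  n7←n5: walk n5→n2 to n0
  n7←n6: walk n6→n5→n2 to n0
  n8←n5: walk n5→n2 to n0
  n8←n6: walk n6→n5→n2 to n0
  n8←n7: walk n7 to n0
  n0: DF=∅
  n1: DF={n3}
  n2: DF={n2,n7,n8}
  n3: DF={n7}
  n4: DF={n2,n5}
  n5: DF={n7,n8}
  n6: DF={n7,n8}
  n7: DF={n8}
  n8: DF=∅

DF(n5) = ["n7", "n8"]

Answer: ["n7", "n8"]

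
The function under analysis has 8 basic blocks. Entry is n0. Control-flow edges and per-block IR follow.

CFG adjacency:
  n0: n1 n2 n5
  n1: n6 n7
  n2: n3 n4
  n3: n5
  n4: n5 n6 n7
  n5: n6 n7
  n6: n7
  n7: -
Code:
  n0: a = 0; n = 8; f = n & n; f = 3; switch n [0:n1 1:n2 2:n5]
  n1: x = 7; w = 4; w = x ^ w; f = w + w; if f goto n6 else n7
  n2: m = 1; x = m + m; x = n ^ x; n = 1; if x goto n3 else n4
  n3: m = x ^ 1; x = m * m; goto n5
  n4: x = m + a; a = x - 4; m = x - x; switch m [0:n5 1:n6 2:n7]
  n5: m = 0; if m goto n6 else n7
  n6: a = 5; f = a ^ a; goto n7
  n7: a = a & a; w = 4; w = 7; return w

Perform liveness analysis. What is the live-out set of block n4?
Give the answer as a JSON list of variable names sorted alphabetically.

Answer: ["a"]

Derivation:
Block summaries:
  n0: {a,f,n} / ∅
  n1: {f,w,x} / ∅
  n2: {m,n,x} / {n}
  n3: {m,x} / {x}
  n4: {a,m,x} / {a,m}
  n5: {m} / ∅
  n6: {a,f} / ∅
  n7: {a,w} / {a}

Backward fixpoint:
  n0 li=∅ lo={a,n}
  n1 li={a} lo={a}
  n2 li={a,n} lo={a,m,x}
  n3 li={a,x} lo={a}
  n4 li={a,m} lo={a}
  n5 li={a} lo={a}
  n6 li=∅ lo={a}
  n7 li={a} lo=∅

live-out(n4) = ["a"]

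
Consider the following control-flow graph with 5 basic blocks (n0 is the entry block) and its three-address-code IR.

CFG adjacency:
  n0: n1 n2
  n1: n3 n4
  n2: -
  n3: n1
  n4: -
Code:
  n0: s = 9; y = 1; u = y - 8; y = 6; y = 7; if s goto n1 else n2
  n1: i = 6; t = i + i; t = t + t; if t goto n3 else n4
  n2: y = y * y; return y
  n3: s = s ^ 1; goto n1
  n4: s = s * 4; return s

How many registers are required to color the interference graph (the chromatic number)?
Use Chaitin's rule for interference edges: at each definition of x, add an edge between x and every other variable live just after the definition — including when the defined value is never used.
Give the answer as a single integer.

Per-block:
  n0: def={s,u,y} ue=∅
  n1: def={i,t} ue=∅
  n2: def={y} ue={y}
  n3: def={s} ue={s}
  n4: def={s} ue={s}

Liveness:
  live n0: ∅→{s,y}
  live n1: {s}→{s}
  live n2: {y}→∅
  live n3: {s}→{s}
  live n4: {s}→∅

Interfere edges:
  i: {s}
  s: {i,t,u,y}
  t: {s}
  u: {s}
  y: {s}

Registers:
  lower bound: {i,s} mutually conflict ⇒ χ ≥ 2
  assign i→c1 s→c0 t→c1 u→c1 y→c1 — no edge inside a register ⇒ χ ≤ 2
  χ = 2

Answer: 2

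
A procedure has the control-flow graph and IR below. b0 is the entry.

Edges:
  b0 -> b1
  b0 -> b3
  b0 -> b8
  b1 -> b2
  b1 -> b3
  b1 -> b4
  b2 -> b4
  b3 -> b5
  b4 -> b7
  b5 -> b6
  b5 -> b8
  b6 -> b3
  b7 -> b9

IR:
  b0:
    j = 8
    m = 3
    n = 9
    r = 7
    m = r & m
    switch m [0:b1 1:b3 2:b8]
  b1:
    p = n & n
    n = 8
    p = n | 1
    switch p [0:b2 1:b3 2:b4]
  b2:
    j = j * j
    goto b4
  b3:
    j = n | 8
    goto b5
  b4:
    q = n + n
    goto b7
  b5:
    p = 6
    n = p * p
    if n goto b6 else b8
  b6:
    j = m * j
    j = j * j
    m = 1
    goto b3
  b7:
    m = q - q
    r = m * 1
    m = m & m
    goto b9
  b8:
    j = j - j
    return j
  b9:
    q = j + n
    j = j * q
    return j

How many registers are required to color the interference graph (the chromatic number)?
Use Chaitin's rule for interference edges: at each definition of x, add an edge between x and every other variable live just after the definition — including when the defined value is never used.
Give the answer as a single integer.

Per-block:
  b0 def {j,m,n,r} use ∅
  b1 def {n,p} use {n}
  b2 def {j} use {j}
  b3 def {j} use {n}
  b4 def {q} use {n}
  b5 def {n,p} use ∅
  b6 def {j,m} use {j,m}
  b7 def {m,r} use {q}
  b8 def {j} use {j}
  b9 def {j,q} use {j,n}

Liveness:
  live b0: ∅→{j,m,n}
  live b1: {j,m,n}→{j,m,n}
  live b2: {j,n}→{j,n}
  live b3: {m,n}→{j,m}
  live b4: {j,n}→{j,n,q}
  live b5: {j,m}→{j,m,n}
  live b6: {j,m,n}→{m,n}
  live b7: {j,n,q}→{j,n}
  live b8: {j}→∅
  live b9: {j,n}→∅

Interfere edges:
  j — {m,n,p,q,r}
  m — {j,n,p,r}
  n — {j,m,p,q,r}
  p — {j,m,n}
  q — {j,n}
  r — {j,m,n}

Chromatic number:
  clique {j,m,n,p} ⇒ need ≥ 4
  assign j→c0 m→c2 n→c1 p→c3 q→c2 r→c3 — no edge inside a register ⇒ χ ≤ 4
  χ = 4

Answer: 4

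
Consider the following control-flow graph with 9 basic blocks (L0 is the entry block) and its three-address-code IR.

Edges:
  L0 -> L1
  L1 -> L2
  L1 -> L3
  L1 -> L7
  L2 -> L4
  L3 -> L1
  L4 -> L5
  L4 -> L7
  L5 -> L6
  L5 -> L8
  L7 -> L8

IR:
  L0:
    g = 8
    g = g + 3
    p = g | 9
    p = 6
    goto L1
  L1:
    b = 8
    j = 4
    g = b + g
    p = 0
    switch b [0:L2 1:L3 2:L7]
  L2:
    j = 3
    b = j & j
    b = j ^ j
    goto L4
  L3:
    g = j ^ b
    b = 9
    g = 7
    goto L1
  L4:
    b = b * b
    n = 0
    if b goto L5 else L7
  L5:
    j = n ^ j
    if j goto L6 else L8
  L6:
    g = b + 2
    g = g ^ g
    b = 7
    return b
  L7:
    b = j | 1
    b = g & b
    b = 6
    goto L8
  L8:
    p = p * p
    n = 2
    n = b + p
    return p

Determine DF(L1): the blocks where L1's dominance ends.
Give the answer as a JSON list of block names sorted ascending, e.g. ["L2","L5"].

Answer: ["L1"]

Analysis:
idom tree: L1←L0 L2←L1 L3←L1 L4←L2 L5←L4 L6←L5 L7←L1 L8←L1
Join-block Dom:
  L1: preds {L0,L3}: {L0} ∩ {L0,L1,L3} = {L0}; idom=L0
  L7: preds {L1,L4}: {L0,L1} ∩ {L0,L1,L2,L4} = {L0,L1}; idom=L1
  L8: preds {L5,L7}: {L0,L1,L2,L4,L5} ∩ {L0,L1,L7} = {L0,L1}; idom=L1

DF derivation:
  L1←L0: walk · to L0
  L1←L3: walk L3→L1 to L0
  L7←L1: walk · to L1
  L7←L4: walk L4→L2 to L1
  L8←L5: walk L5→L4→L2 to L1
  L8←L7: walk L7 to L1
  DF(L0)=∅
  DF(L1)={L1}
  DF(L2)={L7,L8}
  DF(L3)={L1}
  DF(L4)={L7,L8}
  DF(L5)={L8}
  DF(L6)=∅
  DF(L7)={L8}
  DF(L8)=∅

DF(L1) = ["L1"]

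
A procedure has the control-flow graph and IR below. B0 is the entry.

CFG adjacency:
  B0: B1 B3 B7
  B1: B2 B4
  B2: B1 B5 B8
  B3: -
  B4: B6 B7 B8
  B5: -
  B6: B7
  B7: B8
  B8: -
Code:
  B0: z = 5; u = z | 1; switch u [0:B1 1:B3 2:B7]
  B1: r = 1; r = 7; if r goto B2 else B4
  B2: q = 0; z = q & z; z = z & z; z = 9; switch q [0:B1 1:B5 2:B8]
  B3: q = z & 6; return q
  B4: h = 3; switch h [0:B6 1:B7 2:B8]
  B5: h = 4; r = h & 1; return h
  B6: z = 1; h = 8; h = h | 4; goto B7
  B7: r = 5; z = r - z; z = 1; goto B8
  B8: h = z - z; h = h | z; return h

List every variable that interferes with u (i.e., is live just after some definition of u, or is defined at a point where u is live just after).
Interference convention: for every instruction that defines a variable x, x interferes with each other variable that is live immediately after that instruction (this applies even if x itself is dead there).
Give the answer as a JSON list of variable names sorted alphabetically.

Per-block:
  B0 def {u,z} use ∅
  B1 def {r} use ∅
  B2 def {q,z} use {z}
  B3 def {q} use {z}
  B4 def {h} use ∅
  B5 def {h,r} use ∅
  B6 def {h,z} use ∅
  B7 def {r,z} use {z}
  B8 def {h} use {z}

Backward fixpoint:
  B0: in=∅ out={z}
  B1: in={z} out={z}
  B2: in={z} out={z}
  B3: in={z} out=∅
  B4: in={z} out={z}
  B5: in=∅ out=∅
  B6: in=∅ out={z}
  B7: in={z} out={z}
  B8: in={z} out=∅

Conflict graph:
  h↔{r,z}
  q↔{z}
  r↔{h,z}
  u↔{z}
  z↔{h,q,r,u}

N(u) = ["z"]

Answer: ["z"]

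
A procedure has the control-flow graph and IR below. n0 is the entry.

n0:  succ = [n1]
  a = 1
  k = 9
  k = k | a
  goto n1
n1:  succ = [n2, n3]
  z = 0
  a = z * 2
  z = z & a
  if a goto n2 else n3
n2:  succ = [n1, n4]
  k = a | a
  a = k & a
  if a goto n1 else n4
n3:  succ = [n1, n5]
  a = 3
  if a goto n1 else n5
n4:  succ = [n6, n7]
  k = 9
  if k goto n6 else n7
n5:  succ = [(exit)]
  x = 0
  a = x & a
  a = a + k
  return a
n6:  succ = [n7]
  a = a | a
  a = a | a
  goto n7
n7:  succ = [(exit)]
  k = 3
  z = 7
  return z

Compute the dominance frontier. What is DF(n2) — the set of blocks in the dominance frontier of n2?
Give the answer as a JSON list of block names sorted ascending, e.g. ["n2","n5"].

idom tree: n1←n0 n2←n1 n3←n1 n4←n2 n5←n3 n6←n4 n7←n4
Join-block Dom:
  n1: preds {n0,n2,n3}: {n0} ∩ {n0,n1,n2} ∩ {n0,n1,n3} = {n0}; idom=n0
  n7: preds {n4,n6}: {n0,n1,n2,n4} ∩ {n0,n1,n2,n4,n6} = {n0,n1,n2,n4}; idom=n4

Frontier:
  n1←n0: walk · to n0
  n1←n2: walk n2→n1 to n0
  n1←n3: walk n3→n1 to n0
  n7←n4: walk · to n4
  n7←n6: walk n6 to n4
  n0 → ∅
  n1 → {n1}
  n2 → {n1}
  n3 → {n1}
  n4 → ∅
  n5 → ∅
  n6 → {n7}
  n7 → ∅

DF(n2) = ["n1"]

Answer: ["n1"]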